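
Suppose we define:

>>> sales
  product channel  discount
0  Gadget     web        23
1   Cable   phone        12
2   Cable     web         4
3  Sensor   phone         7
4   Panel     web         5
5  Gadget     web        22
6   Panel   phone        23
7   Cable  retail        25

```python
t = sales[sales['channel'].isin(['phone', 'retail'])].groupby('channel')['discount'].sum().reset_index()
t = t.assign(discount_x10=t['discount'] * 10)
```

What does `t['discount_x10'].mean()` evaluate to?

335.0

filter rows where channel in ['phone', 'retail']:
  product channel  discount
1   Cable   phone        12
3  Sensor   phone         7
6   Panel   phone        23
7   Cable  retail        25
group by channel, sum of discount:
channel
phone     42
retail    25
Name: discount, dtype: int64
reset_index():
  channel  discount
0   phone        42
1  retail        25
add column discount_x10 = t['discount'] * 10:
  channel  discount  discount_x10
0   phone        42           420
1  retail        25           250
The mean of column 'discount_x10' is 335.0.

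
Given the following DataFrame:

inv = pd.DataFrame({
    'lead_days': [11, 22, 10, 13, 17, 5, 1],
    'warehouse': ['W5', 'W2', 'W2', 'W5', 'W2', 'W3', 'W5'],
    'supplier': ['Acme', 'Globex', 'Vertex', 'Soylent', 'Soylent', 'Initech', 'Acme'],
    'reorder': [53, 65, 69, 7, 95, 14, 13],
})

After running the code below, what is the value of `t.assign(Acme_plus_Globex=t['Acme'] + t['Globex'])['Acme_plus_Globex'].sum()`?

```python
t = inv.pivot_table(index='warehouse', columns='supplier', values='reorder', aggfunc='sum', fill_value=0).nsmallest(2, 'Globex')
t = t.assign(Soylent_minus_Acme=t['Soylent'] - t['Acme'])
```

66

pivot: rows=warehouse, cols=supplier, sum(reorder):
supplier   Acme  Globex  Initech  Soylent  Vertex
warehouse                                        
W2            0      65        0       95      69
W3            0       0       14        0       0
W5           66       0        0        7       0
take 2 rows with smallest Globex:
supplier   Acme  Globex  Initech  Soylent  Vertex
warehouse                                        
W3            0       0       14        0       0
W5           66       0        0        7       0
add column Soylent_minus_Acme = t['Soylent'] - t['Acme']:
supplier   Acme  Globex  Initech  Soylent  Vertex  Soylent_minus_Acme
warehouse                                                            
W3            0       0       14        0       0                   0
W5           66       0        0        7       0                 -59
add column Acme_plus_Globex = t['Acme'] + t['Globex']:
supplier   Acme  Globex  Initech  Soylent  Vertex  Soylent_minus_Acme  Acme_plus_Globex
warehouse                                                                              
W3            0       0       14        0       0                   0                 0
W5           66       0        0        7       0                 -59                66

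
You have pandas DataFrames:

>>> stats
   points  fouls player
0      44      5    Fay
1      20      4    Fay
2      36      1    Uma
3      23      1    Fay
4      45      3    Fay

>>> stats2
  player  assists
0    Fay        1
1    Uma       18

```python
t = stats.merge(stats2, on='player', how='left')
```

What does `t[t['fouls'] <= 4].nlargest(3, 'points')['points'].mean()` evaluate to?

merge on 'player' (how='left') → 5 rows:
   points  fouls player  assists
0      44      5    Fay        1
1      20      4    Fay        1
2      36      1    Uma       18
3      23      1    Fay        1
4      45      3    Fay        1
filter rows where fouls <= 4:
   points  fouls player  assists
1      20      4    Fay        1
2      36      1    Uma       18
3      23      1    Fay        1
4      45      3    Fay        1
take 3 rows with largest points:
   points  fouls player  assists
4      45      3    Fay        1
2      36      1    Uma       18
3      23      1    Fay        1
The mean of column 'points' is 34.6666666667.

34.6666666667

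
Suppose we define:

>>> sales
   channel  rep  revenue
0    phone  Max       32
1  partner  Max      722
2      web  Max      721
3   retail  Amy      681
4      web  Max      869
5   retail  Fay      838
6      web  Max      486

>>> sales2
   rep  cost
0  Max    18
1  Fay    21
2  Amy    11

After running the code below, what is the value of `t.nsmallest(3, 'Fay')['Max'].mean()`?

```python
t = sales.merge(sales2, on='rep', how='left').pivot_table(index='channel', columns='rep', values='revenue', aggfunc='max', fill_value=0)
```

541.0

merge on 'rep' (how='left') → 7 rows:
   channel  rep  revenue  cost
0    phone  Max       32    18
1  partner  Max      722    18
2      web  Max      721    18
3   retail  Amy      681    11
4      web  Max      869    18
5   retail  Fay      838    21
6      web  Max      486    18
pivot: rows=channel, cols=rep, max(revenue):
rep      Amy  Fay  Max
channel               
partner    0    0  722
phone      0    0   32
retail   681  838    0
web        0    0  869
take 3 rows with smallest Fay:
rep      Amy  Fay  Max
channel               
partner    0    0  722
phone      0    0   32
web        0    0  869
Hence 541.0.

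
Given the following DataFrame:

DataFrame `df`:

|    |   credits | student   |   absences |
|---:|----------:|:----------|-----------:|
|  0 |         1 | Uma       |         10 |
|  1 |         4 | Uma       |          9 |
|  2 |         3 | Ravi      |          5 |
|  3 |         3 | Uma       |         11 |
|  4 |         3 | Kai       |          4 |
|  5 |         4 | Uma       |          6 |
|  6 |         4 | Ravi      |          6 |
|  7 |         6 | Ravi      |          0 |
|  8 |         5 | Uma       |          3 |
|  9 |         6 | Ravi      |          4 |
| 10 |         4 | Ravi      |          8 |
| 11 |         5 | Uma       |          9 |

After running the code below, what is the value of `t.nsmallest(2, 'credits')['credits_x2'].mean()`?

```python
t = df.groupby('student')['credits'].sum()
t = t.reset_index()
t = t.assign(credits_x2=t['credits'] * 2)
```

25.0

group by student, sum of credits:
student
Kai      3
Ravi    23
Uma     22
Name: credits, dtype: int64
reset_index():
  student  credits
0     Kai        3
1    Ravi       23
2     Uma       22
add column credits_x2 = t['credits'] * 2:
  student  credits  credits_x2
0     Kai        3           6
1    Ravi       23          46
2     Uma       22          44
take 2 rows with smallest credits:
  student  credits  credits_x2
0     Kai        3           6
2     Uma       22          44
The mean of column 'credits_x2' is 25.0.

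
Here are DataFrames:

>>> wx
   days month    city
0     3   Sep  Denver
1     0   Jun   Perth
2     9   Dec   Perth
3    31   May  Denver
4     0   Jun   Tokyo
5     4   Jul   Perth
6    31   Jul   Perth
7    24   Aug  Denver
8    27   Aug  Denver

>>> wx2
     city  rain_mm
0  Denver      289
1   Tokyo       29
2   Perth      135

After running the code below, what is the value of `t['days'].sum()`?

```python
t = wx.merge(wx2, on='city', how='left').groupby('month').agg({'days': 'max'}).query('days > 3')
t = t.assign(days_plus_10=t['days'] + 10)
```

merge on 'city' (how='left') → 9 rows:
   days month    city  rain_mm
0     3   Sep  Denver      289
1     0   Jun   Perth      135
2     9   Dec   Perth      135
3    31   May  Denver      289
4     0   Jun   Tokyo       29
5     4   Jul   Perth      135
6    31   Jul   Perth      135
7    24   Aug  Denver      289
8    27   Aug  Denver      289
group by month, max of days:
       days
month      
Aug      27
Dec       9
Jul      31
Jun       0
May      31
Sep       3
filter rows where days > 3:
       days
month      
Aug      27
Dec       9
Jul      31
May      31
add column days_plus_10 = t['days'] + 10:
       days  days_plus_10
month                    
Aug      27            37
Dec       9            19
Jul      31            41
May      31            41

98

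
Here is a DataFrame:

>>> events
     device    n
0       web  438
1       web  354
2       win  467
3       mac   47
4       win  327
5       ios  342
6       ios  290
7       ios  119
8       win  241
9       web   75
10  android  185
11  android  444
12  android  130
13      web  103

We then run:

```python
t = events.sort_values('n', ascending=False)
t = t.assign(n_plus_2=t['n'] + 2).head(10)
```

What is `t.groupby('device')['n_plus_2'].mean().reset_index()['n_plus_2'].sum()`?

1318.0

sort by n descending:
     device    n
2       win  467
11  android  444
0       web  438
1       web  354
5       ios  342
4       win  327
6       ios  290
8       win  241
10  android  185
12  android  130
7       ios  119
13      web  103
9       web   75
3       mac   47
add column n_plus_2 = t['n'] + 2:
     device    n  n_plus_2
2       win  467       469
11  android  444       446
0       web  438       440
1       web  354       356
5       ios  342       344
4       win  327       329
6       ios  290       292
8       win  241       243
10  android  185       187
12  android  130       132
7       ios  119       121
13      web  103       105
9       web   75        77
3       mac   47        49
take first 10 rows:
     device    n  n_plus_2
2       win  467       469
11  android  444       446
0       web  438       440
1       web  354       356
5       ios  342       344
4       win  327       329
6       ios  290       292
8       win  241       243
10  android  185       187
12  android  130       132
group by device, mean of n_plus_2:
device
android    255.0
ios        318.0
web        398.0
win        347.0
Name: n_plus_2, dtype: float64
reset_index():
    device  n_plus_2
0  android     255.0
1      ios     318.0
2      web     398.0
3      win     347.0
The sum of column 'n_plus_2' is 1318.0.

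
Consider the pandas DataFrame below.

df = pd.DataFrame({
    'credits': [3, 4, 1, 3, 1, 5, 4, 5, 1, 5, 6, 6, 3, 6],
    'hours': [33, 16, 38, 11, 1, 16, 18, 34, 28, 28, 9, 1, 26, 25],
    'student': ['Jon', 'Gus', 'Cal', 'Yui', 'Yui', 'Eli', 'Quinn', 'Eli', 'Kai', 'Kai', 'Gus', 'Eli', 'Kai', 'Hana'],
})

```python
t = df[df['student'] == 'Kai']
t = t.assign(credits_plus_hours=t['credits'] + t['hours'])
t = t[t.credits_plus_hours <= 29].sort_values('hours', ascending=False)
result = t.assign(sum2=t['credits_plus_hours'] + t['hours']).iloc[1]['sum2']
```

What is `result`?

filter rows where student == 'Kai':
    credits  hours student
8         1     28     Kai
9         5     28     Kai
12        3     26     Kai
add column credits_plus_hours = t['credits'] + t['hours']:
    credits  hours student  credits_plus_hours
8         1     28     Kai                  29
9         5     28     Kai                  33
12        3     26     Kai                  29
filter rows where credits_plus_hours <= 29:
    credits  hours student  credits_plus_hours
8         1     28     Kai                  29
12        3     26     Kai                  29
sort by hours descending:
    credits  hours student  credits_plus_hours
8         1     28     Kai                  29
12        3     26     Kai                  29
add column sum2 = t['credits_plus_hours'] + t['hours']:
    credits  hours student  credits_plus_hours  sum2
8         1     28     Kai                  29    57
12        3     26     Kai                  29    55
value at position 1, column 'sum2' → 55

55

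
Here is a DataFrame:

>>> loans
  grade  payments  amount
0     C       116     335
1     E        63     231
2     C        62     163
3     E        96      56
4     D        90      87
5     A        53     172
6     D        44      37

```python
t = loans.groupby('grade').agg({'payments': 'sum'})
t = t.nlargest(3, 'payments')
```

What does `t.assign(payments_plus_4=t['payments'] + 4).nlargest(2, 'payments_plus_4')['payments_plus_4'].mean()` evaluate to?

group by grade, sum of payments:
       payments
grade          
A            53
C           178
D           134
E           159
take 3 rows with largest payments:
       payments
grade          
C           178
E           159
D           134
add column payments_plus_4 = t['payments'] + 4:
       payments  payments_plus_4
grade                           
C           178              182
E           159              163
D           134              138
take 2 rows with largest payments_plus_4:
       payments  payments_plus_4
grade                           
C           178              182
E           159              163
The mean of column 'payments_plus_4' is 172.5.

172.5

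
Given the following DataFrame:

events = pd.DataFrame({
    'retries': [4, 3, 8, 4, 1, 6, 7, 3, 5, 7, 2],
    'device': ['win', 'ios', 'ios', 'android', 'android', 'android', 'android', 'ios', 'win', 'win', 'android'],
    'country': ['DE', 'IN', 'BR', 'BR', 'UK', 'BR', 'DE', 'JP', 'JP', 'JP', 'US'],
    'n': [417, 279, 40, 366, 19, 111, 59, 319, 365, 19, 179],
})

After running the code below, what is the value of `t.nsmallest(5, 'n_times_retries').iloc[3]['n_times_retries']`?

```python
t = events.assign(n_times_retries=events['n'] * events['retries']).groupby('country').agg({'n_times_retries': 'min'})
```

358

add column n_times_retries = events['n'] * events['retries']:
    retries   device country    n  n_times_retries
0         4      win      DE  417             1668
1         3      ios      IN  279              837
2         8      ios      BR   40              320
3         4  android      BR  366             1464
4         1  android      UK   19               19
5         6  android      BR  111              666
6         7  android      DE   59              413
7         3      ios      JP  319              957
8         5      win      JP  365             1825
9         7      win      JP   19              133
10        2  android      US  179              358
group by country, min of n_times_retries:
         n_times_retries
country                 
BR                   320
DE                   413
IN                   837
JP                   133
UK                    19
US                   358
take 5 rows with smallest n_times_retries:
         n_times_retries
country                 
UK                    19
JP                   133
BR                   320
US                   358
DE                   413
value at position 3, column 'n_times_retries' → 358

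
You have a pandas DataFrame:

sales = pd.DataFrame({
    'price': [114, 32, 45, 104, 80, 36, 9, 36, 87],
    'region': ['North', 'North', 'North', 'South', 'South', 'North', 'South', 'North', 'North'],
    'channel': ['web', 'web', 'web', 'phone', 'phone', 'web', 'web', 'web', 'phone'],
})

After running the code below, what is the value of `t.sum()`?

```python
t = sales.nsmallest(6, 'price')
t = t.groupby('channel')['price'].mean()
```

take 6 rows with smallest price:
   price region channel
6      9  South     web
1     32  North     web
5     36  North     web
7     36  North     web
2     45  North     web
4     80  South   phone
group by channel, mean of price:
channel
phone    80.0
web      31.6
Name: price, dtype: float64

111.6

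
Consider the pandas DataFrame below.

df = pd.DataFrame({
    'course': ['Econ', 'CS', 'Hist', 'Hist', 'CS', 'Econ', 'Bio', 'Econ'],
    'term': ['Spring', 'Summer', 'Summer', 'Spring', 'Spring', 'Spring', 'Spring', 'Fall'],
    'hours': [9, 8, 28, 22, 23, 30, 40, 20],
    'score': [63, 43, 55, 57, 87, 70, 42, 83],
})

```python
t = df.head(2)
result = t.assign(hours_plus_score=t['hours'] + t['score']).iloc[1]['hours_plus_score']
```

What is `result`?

51

take first 2 rows:
  course    term  hours  score
0   Econ  Spring      9     63
1     CS  Summer      8     43
add column hours_plus_score = t['hours'] + t['score']:
  course    term  hours  score  hours_plus_score
0   Econ  Spring      9     63                72
1     CS  Summer      8     43                51
Hence 51.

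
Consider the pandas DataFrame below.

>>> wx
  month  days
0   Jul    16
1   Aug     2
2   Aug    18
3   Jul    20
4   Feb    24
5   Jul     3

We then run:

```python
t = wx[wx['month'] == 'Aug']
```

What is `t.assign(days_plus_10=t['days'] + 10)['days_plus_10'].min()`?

12

filter rows where month == 'Aug':
  month  days
1   Aug     2
2   Aug    18
add column days_plus_10 = t['days'] + 10:
  month  days  days_plus_10
1   Aug     2            12
2   Aug    18            28
min of column 'days_plus_10' → 12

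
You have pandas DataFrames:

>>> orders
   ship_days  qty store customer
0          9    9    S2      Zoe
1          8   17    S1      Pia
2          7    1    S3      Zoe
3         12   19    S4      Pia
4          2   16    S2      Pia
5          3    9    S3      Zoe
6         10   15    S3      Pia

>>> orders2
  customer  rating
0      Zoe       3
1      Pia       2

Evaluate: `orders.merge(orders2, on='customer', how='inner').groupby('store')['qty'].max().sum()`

merge on 'customer' (how='inner') → 7 rows:
   ship_days  qty store customer  rating
0          9    9    S2      Zoe       3
1          8   17    S1      Pia       2
2          7    1    S3      Zoe       3
3         12   19    S4      Pia       2
4          2   16    S2      Pia       2
5          3    9    S3      Zoe       3
6         10   15    S3      Pia       2
group by store, max of qty:
store
S1    17
S2    16
S3    15
S4    19
Name: qty, dtype: int64

67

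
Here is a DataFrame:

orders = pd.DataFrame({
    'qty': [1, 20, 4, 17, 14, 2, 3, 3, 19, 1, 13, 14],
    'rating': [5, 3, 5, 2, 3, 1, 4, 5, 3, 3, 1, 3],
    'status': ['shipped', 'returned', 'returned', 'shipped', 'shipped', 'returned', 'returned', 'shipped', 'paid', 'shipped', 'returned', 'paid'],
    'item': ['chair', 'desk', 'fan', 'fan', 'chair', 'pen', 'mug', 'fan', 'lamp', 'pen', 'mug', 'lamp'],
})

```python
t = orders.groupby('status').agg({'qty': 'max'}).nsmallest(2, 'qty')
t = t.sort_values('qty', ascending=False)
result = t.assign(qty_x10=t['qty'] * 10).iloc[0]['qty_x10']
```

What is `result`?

190

group by status, max of qty:
          qty
status       
paid       19
returned   20
shipped    17
take 2 rows with smallest qty:
         qty
status      
shipped   17
paid      19
sort by qty descending:
         qty
status      
paid      19
shipped   17
add column qty_x10 = t['qty'] * 10:
         qty  qty_x10
status               
paid      19      190
shipped   17      170
Reading off the value at position 0, column 'qty_x10', we get 190.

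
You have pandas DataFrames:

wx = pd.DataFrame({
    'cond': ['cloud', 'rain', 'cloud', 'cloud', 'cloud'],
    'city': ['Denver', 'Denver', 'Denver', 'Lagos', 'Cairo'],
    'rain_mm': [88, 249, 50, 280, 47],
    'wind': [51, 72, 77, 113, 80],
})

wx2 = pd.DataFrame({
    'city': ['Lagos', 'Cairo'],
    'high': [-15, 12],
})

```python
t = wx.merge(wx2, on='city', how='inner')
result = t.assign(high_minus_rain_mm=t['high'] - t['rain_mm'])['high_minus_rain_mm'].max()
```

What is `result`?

-35

merge on 'city' (how='inner') → 2 rows:
    cond   city  rain_mm  wind  high
0  cloud  Lagos      280   113   -15
1  cloud  Cairo       47    80    12
add column high_minus_rain_mm = t['high'] - t['rain_mm']:
    cond   city  rain_mm  wind  high  high_minus_rain_mm
0  cloud  Lagos      280   113   -15                -295
1  cloud  Cairo       47    80    12                 -35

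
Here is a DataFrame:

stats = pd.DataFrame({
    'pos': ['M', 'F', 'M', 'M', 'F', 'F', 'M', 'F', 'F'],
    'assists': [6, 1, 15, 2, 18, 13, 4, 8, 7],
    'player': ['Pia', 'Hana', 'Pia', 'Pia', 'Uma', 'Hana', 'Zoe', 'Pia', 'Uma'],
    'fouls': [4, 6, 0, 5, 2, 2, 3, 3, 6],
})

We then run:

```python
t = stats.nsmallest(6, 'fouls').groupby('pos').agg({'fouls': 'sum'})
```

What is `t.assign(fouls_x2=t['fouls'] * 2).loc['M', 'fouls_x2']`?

take 6 rows with smallest fouls:
  pos  assists player  fouls
2   M       15    Pia      0
4   F       18    Uma      2
5   F       13   Hana      2
6   M        4    Zoe      3
7   F        8    Pia      3
0   M        6    Pia      4
group by pos, sum of fouls:
     fouls
pos       
F        7
M        7
add column fouls_x2 = t['fouls'] * 2:
     fouls  fouls_x2
pos                 
F        7        14
M        7        14

14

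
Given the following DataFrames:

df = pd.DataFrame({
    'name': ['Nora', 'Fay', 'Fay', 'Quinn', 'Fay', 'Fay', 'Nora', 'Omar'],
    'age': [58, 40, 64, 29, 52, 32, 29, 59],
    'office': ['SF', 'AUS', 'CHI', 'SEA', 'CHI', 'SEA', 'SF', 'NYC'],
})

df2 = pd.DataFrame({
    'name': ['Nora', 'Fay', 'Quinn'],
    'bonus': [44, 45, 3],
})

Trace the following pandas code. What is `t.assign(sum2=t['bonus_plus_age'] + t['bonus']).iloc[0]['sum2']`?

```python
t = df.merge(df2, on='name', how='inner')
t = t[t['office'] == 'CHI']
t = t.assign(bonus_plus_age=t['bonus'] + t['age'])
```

154

merge on 'name' (how='inner') → 7 rows:
    name  age office  bonus
0   Nora   58     SF     44
1    Fay   40    AUS     45
2    Fay   64    CHI     45
3  Quinn   29    SEA      3
4    Fay   52    CHI     45
5    Fay   32    SEA     45
6   Nora   29     SF     44
filter rows where office == 'CHI':
  name  age office  bonus
2  Fay   64    CHI     45
4  Fay   52    CHI     45
add column bonus_plus_age = t['bonus'] + t['age']:
  name  age office  bonus  bonus_plus_age
2  Fay   64    CHI     45             109
4  Fay   52    CHI     45              97
add column sum2 = t['bonus_plus_age'] + t['bonus']:
  name  age office  bonus  bonus_plus_age  sum2
2  Fay   64    CHI     45             109   154
4  Fay   52    CHI     45              97   142
value at position 0, column 'sum2' → 154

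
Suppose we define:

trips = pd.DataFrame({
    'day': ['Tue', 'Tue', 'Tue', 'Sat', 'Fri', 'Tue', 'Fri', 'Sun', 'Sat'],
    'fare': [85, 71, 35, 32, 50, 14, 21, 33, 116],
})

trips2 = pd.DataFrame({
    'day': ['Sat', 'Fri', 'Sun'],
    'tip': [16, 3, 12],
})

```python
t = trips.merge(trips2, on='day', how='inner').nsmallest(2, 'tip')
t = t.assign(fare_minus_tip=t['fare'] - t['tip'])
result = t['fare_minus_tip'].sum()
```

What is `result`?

merge on 'day' (how='inner') → 5 rows:
   day  fare  tip
0  Sat    32   16
1  Fri    50    3
2  Fri    21    3
3  Sun    33   12
4  Sat   116   16
take 2 rows with smallest tip:
   day  fare  tip
1  Fri    50    3
2  Fri    21    3
add column fare_minus_tip = t['fare'] - t['tip']:
   day  fare  tip  fare_minus_tip
1  Fri    50    3              47
2  Fri    21    3              18
So sum() = 65.

65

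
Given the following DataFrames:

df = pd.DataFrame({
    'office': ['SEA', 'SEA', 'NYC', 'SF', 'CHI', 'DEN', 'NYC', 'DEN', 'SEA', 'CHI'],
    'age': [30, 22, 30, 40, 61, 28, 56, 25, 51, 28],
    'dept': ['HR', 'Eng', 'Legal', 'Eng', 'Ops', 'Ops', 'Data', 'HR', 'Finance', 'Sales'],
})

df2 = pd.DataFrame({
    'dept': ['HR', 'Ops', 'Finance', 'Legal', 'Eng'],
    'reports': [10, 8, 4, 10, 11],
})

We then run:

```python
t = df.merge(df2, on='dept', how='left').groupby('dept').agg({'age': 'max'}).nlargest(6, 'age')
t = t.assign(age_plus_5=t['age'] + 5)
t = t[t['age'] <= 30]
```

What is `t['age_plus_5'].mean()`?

merge on 'dept' (how='left') → 10 rows:
  office  age     dept  reports
0    SEA   30       HR     10.0
1    SEA   22      Eng     11.0
2    NYC   30    Legal     10.0
3     SF   40      Eng     11.0
4    CHI   61      Ops      8.0
5    DEN   28      Ops      8.0
6    NYC   56     Data      NaN
7    DEN   25       HR     10.0
8    SEA   51  Finance      4.0
9    CHI   28    Sales      NaN
group by dept, max of age:
         age
dept        
Data      56
Eng       40
Finance   51
HR        30
Legal     30
Ops       61
Sales     28
take 6 rows with largest age:
         age
dept        
Ops       61
Data      56
Finance   51
Eng       40
HR        30
Legal     30
add column age_plus_5 = t['age'] + 5:
         age  age_plus_5
dept                    
Ops       61          66
Data      56          61
Finance   51          56
Eng       40          45
HR        30          35
Legal     30          35
filter rows where age <= 30:
       age  age_plus_5
dept                  
HR      30          35
Legal   30          35
So mean() = 35.0.

35.0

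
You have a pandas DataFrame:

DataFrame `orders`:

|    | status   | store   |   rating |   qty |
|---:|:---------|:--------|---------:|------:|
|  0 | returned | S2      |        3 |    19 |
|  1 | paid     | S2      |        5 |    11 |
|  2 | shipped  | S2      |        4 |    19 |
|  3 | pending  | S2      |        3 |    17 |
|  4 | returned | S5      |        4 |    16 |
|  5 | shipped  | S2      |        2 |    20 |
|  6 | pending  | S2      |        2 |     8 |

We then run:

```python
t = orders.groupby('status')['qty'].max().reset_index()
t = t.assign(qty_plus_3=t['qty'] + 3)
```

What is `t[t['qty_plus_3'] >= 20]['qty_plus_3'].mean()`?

group by status, max of qty:
status
paid        11
pending     17
returned    19
shipped     20
Name: qty, dtype: int64
reset_index():
     status  qty
0      paid   11
1   pending   17
2  returned   19
3   shipped   20
add column qty_plus_3 = t['qty'] + 3:
     status  qty  qty_plus_3
0      paid   11          14
1   pending   17          20
2  returned   19          22
3   shipped   20          23
filter rows where qty_plus_3 >= 20:
     status  qty  qty_plus_3
1   pending   17          20
2  returned   19          22
3   shipped   20          23
Taking the mean of column 'qty_plus_3' gives 21.6666666667.

21.6666666667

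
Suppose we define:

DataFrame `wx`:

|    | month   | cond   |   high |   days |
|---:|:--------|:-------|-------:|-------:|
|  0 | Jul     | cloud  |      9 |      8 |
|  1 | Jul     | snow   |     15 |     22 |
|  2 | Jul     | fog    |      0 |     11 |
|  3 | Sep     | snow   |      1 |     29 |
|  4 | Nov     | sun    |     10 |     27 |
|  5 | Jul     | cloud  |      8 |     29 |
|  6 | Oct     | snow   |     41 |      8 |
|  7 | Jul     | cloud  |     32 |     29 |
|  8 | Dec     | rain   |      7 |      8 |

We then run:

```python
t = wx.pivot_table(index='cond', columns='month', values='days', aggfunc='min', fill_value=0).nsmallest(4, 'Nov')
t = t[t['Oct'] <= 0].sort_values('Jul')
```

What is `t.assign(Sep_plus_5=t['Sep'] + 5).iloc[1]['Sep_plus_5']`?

5

pivot: rows=cond, cols=month, min(days):
month  Dec  Jul  Nov  Oct  Sep
cond                          
cloud    0    8    0    0    0
fog      0   11    0    0    0
rain     8    0    0    0    0
snow     0   22    0    8   29
sun      0    0   27    0    0
take 4 rows with smallest Nov:
month  Dec  Jul  Nov  Oct  Sep
cond                          
cloud    0    8    0    0    0
fog      0   11    0    0    0
rain     8    0    0    0    0
snow     0   22    0    8   29
filter rows where Oct <= 0:
month  Dec  Jul  Nov  Oct  Sep
cond                          
cloud    0    8    0    0    0
fog      0   11    0    0    0
rain     8    0    0    0    0
sort by Jul:
month  Dec  Jul  Nov  Oct  Sep
cond                          
rain     8    0    0    0    0
cloud    0    8    0    0    0
fog      0   11    0    0    0
add column Sep_plus_5 = t['Sep'] + 5:
month  Dec  Jul  Nov  Oct  Sep  Sep_plus_5
cond                                      
rain     8    0    0    0    0           5
cloud    0    8    0    0    0           5
fog      0   11    0    0    0           5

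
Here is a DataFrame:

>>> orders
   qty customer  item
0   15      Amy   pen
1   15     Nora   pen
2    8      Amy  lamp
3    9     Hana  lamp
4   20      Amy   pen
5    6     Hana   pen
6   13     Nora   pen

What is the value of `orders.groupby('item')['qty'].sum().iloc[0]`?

group by item, sum of qty:
item
lamp    17
pen     69
Name: qty, dtype: int64
So iloc[0] = 17.

17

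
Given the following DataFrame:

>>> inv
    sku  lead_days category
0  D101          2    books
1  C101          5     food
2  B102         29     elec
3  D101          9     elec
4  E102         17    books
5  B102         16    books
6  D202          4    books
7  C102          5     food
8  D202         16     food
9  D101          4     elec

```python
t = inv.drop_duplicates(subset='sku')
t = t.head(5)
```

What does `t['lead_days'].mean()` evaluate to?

drop duplicate sku (keep=first):
    sku  lead_days category
0  D101          2    books
1  C101          5     food
2  B102         29     elec
4  E102         17    books
6  D202          4    books
7  C102          5     food
take first 5 rows:
    sku  lead_days category
0  D101          2    books
1  C101          5     food
2  B102         29     elec
4  E102         17    books
6  D202          4    books

11.4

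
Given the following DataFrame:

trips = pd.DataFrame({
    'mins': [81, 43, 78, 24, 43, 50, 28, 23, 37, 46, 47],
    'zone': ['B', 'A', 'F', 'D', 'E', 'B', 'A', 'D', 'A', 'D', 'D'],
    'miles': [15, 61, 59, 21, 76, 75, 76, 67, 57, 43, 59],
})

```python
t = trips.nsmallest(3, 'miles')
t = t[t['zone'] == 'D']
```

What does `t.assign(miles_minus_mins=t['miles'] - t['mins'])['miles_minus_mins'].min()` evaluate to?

-3

take 3 rows with smallest miles:
   mins zone  miles
0    81    B     15
3    24    D     21
9    46    D     43
filter rows where zone == 'D':
   mins zone  miles
3    24    D     21
9    46    D     43
add column miles_minus_mins = t['miles'] - t['mins']:
   mins zone  miles  miles_minus_mins
3    24    D     21                -3
9    46    D     43                -3
The min of column 'miles_minus_mins' is -3.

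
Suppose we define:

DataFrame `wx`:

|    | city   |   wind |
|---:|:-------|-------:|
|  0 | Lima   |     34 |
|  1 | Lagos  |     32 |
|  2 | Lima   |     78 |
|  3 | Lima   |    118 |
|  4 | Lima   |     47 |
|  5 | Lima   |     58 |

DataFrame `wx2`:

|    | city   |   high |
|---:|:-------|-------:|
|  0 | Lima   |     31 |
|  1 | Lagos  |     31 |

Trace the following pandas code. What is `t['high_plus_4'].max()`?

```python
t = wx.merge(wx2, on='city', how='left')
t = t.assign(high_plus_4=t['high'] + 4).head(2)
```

merge on 'city' (how='left') → 6 rows:
    city  wind  high
0   Lima    34    31
1  Lagos    32    31
2   Lima    78    31
3   Lima   118    31
4   Lima    47    31
5   Lima    58    31
add column high_plus_4 = t['high'] + 4:
    city  wind  high  high_plus_4
0   Lima    34    31           35
1  Lagos    32    31           35
2   Lima    78    31           35
3   Lima   118    31           35
4   Lima    47    31           35
5   Lima    58    31           35
take first 2 rows:
    city  wind  high  high_plus_4
0   Lima    34    31           35
1  Lagos    32    31           35
The max of column 'high_plus_4' is 35.

35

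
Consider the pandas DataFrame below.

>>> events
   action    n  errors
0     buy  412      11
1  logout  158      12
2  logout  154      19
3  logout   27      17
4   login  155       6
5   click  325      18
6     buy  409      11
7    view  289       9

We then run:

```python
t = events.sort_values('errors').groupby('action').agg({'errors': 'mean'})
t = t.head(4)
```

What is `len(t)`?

sort by errors:
   action    n  errors
4   login  155       6
7    view  289       9
0     buy  412      11
6     buy  409      11
1  logout  158      12
3  logout   27      17
5   click  325      18
2  logout  154      19
group by action, mean of errors:
        errors
action        
buy       11.0
click     18.0
login      6.0
logout    16.0
view       9.0
take first 4 rows:
        errors
action        
buy       11.0
click     18.0
login      6.0
logout    16.0
The number of rows is 4.

4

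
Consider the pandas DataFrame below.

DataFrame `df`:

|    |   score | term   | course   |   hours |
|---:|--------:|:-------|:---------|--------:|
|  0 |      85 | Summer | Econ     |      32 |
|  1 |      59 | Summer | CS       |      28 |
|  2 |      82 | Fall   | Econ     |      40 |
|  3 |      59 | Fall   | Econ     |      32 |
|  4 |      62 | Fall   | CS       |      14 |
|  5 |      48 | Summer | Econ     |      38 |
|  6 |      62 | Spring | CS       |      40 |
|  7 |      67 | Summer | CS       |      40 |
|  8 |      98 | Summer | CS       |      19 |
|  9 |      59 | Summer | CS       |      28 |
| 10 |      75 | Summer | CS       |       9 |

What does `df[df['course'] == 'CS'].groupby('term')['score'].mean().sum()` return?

195.6

filter rows where course == 'CS':
    score    term course  hours
1      59  Summer     CS     28
4      62    Fall     CS     14
6      62  Spring     CS     40
7      67  Summer     CS     40
8      98  Summer     CS     19
9      59  Summer     CS     28
10     75  Summer     CS      9
group by term, mean of score:
term
Fall      62.0
Spring    62.0
Summer    71.6
Name: score, dtype: float64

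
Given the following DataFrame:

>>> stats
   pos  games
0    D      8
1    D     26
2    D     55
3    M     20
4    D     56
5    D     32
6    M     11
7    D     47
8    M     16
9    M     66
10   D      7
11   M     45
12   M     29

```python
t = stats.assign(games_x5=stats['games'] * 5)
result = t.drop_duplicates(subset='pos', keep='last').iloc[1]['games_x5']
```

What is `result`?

add column games_x5 = stats['games'] * 5:
   pos  games  games_x5
0    D      8        40
1    D     26       130
2    D     55       275
3    M     20       100
4    D     56       280
5    D     32       160
6    M     11        55
7    D     47       235
8    M     16        80
9    M     66       330
10   D      7        35
11   M     45       225
12   M     29       145
drop duplicate pos (keep=last):
   pos  games  games_x5
10   D      7        35
12   M     29       145
Then the value at position 1, column 'games_x5': 145

145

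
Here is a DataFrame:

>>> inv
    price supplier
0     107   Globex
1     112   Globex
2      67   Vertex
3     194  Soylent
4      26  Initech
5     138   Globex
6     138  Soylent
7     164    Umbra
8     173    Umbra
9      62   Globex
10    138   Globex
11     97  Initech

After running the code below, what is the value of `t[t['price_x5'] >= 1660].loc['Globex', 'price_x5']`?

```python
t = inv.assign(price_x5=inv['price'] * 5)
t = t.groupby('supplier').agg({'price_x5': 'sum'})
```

add column price_x5 = inv['price'] * 5:
    price supplier  price_x5
0     107   Globex       535
1     112   Globex       560
2      67   Vertex       335
3     194  Soylent       970
4      26  Initech       130
5     138   Globex       690
6     138  Soylent       690
7     164    Umbra       820
8     173    Umbra       865
9      62   Globex       310
10    138   Globex       690
11     97  Initech       485
group by supplier, sum of price_x5:
          price_x5
supplier          
Globex        2785
Initech        615
Soylent       1660
Umbra         1685
Vertex         335
filter rows where price_x5 >= 1660:
          price_x5
supplier          
Globex        2785
Soylent       1660
Umbra         1685

2785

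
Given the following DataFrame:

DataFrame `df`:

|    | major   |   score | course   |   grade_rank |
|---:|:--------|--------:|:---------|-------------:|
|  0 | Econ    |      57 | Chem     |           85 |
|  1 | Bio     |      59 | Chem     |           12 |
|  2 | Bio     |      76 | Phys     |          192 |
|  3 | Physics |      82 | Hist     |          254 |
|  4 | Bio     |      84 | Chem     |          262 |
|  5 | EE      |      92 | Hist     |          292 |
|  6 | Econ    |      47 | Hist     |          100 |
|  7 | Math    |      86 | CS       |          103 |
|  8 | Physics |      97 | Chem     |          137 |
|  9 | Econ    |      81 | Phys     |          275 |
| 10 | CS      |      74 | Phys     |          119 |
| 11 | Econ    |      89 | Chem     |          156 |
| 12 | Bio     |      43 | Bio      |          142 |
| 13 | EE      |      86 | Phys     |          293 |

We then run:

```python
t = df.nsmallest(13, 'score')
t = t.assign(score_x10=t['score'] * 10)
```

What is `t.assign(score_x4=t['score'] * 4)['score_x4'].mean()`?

take 13 rows with smallest score:
      major  score course  grade_rank
12      Bio     43    Bio         142
6      Econ     47   Hist         100
0      Econ     57   Chem          85
1       Bio     59   Chem          12
10       CS     74   Phys         119
2       Bio     76   Phys         192
9      Econ     81   Phys         275
3   Physics     82   Hist         254
4       Bio     84   Chem         262
7      Math     86     CS         103
13       EE     86   Phys         293
11     Econ     89   Chem         156
5        EE     92   Hist         292
add column score_x10 = t['score'] * 10:
      major  score course  grade_rank  score_x10
12      Bio     43    Bio         142        430
6      Econ     47   Hist         100        470
0      Econ     57   Chem          85        570
1       Bio     59   Chem          12        590
10       CS     74   Phys         119        740
2       Bio     76   Phys         192        760
9      Econ     81   Phys         275        810
3   Physics     82   Hist         254        820
4       Bio     84   Chem         262        840
7      Math     86     CS         103        860
13       EE     86   Phys         293        860
11     Econ     89   Chem         156        890
5        EE     92   Hist         292        920
add column score_x4 = t['score'] * 4:
      major  score course  grade_rank  score_x10  score_x4
12      Bio     43    Bio         142        430       172
6      Econ     47   Hist         100        470       188
0      Econ     57   Chem          85        570       228
1       Bio     59   Chem          12        590       236
10       CS     74   Phys         119        740       296
2       Bio     76   Phys         192        760       304
9      Econ     81   Phys         275        810       324
3   Physics     82   Hist         254        820       328
4       Bio     84   Chem         262        840       336
7      Math     86     CS         103        860       344
13       EE     86   Phys         293        860       344
11     Econ     89   Chem         156        890       356
5        EE     92   Hist         292        920       368
mean of column 'score_x4' → 294.153846154

294.153846154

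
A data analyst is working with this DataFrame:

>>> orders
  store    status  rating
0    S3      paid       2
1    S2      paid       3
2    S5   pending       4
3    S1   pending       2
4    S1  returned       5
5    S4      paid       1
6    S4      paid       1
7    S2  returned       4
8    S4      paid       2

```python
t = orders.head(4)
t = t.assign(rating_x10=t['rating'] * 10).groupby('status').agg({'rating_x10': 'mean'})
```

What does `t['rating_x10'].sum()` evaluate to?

take first 4 rows:
  store   status  rating
0    S3     paid       2
1    S2     paid       3
2    S5  pending       4
3    S1  pending       2
add column rating_x10 = t['rating'] * 10:
  store   status  rating  rating_x10
0    S3     paid       2          20
1    S2     paid       3          30
2    S5  pending       4          40
3    S1  pending       2          20
group by status, mean of rating_x10:
         rating_x10
status             
paid           25.0
pending        30.0
Taking the sum of column 'rating_x10' gives 55.0.

55.0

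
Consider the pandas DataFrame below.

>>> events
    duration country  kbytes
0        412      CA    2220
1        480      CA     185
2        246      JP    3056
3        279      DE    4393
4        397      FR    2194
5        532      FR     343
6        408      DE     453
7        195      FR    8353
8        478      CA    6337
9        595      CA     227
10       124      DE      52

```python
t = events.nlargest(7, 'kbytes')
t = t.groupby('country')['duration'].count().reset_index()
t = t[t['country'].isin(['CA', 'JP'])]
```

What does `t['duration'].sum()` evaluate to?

take 7 rows with largest kbytes:
   duration country  kbytes
7       195      FR    8353
8       478      CA    6337
3       279      DE    4393
2       246      JP    3056
0       412      CA    2220
4       397      FR    2194
6       408      DE     453
group by country, count of duration:
country
CA    2
DE    2
FR    2
JP    1
Name: duration, dtype: int64
reset_index():
  country  duration
0      CA         2
1      DE         2
2      FR         2
3      JP         1
filter rows where country in ['CA', 'JP']:
  country  duration
0      CA         2
3      JP         1
Finally, sum of column 'duration' = 3.

3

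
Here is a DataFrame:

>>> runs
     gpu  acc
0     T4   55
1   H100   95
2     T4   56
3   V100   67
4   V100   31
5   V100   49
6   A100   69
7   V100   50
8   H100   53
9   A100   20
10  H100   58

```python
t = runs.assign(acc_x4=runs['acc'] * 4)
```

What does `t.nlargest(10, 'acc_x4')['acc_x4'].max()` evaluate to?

add column acc_x4 = runs['acc'] * 4:
     gpu  acc  acc_x4
0     T4   55     220
1   H100   95     380
2     T4   56     224
3   V100   67     268
4   V100   31     124
5   V100   49     196
6   A100   69     276
7   V100   50     200
8   H100   53     212
9   A100   20      80
10  H100   58     232
take 10 rows with largest acc_x4:
     gpu  acc  acc_x4
1   H100   95     380
6   A100   69     276
3   V100   67     268
10  H100   58     232
2     T4   56     224
0     T4   55     220
8   H100   53     212
7   V100   50     200
5   V100   49     196
4   V100   31     124
The max of column 'acc_x4' is 380.

380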